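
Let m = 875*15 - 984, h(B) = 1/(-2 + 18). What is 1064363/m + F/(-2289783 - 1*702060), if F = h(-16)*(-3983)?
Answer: 5661173357083/64575939312 ≈ 87.667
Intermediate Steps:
h(B) = 1/16
F = -3983/16 (F = (1/16)*(-3983) = -3983/16 ≈ -248.94)
m = 12141 (m = 13125 - 984 = 12141)
1064363/m + F/(-2289783 - 1*702060) = 1064363/12141 - 3983/(16*(-2289783 - 1*702060)) = 1064363*(1/12141) - 3983/(16*(-2289783 - 702060)) = 1064363/12141 - 3983/16/(-2991843) = 1064363/12141 - 3983/16*(-1/2991843) = 1064363/12141 + 3983/47869488 = 5661173357083/64575939312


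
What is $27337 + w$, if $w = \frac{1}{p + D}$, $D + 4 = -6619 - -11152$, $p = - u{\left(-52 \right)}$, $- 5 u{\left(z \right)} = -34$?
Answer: $\frac{618116912}{22611} \approx 27337.0$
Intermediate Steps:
$u{\left(z \right)} = \frac{34}{5}$ ($u{\left(z \right)} = \left(- \frac{1}{5}\right) \left(-34\right) = \frac{34}{5}$)
$p = - \frac{34}{5}$ ($p = \left(-1\right) \frac{34}{5} = - \frac{34}{5} \approx -6.8$)
$D = 4529$ ($D = -4 - -4533 = -4 + \left(-6619 + 11152\right) = -4 + 4533 = 4529$)
$w = \frac{5}{22611}$ ($w = \frac{1}{- \frac{34}{5} + 4529} = \frac{1}{\frac{22611}{5}} = \frac{5}{22611} \approx 0.00022113$)
$27337 + w = 27337 + \frac{5}{22611} = \frac{618116912}{22611}$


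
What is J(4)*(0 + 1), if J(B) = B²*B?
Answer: 64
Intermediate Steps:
J(B) = B³
J(4)*(0 + 1) = 4³*(0 + 1) = 64*1 = 64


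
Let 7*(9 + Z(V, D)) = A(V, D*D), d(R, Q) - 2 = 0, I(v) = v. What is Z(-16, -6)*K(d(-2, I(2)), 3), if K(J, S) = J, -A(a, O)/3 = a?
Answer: -30/7 ≈ -4.2857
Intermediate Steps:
A(a, O) = -3*a
d(R, Q) = 2 (d(R, Q) = 2 + 0 = 2)
Z(V, D) = -9 - 3*V/7 (Z(V, D) = -9 + (-3*V)/7 = -9 - 3*V/7)
Z(-16, -6)*K(d(-2, I(2)), 3) = (-9 - 3/7*(-16))*2 = (-9 + 48/7)*2 = -15/7*2 = -30/7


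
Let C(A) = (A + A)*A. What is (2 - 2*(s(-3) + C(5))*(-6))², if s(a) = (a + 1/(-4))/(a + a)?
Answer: 1481089/4 ≈ 3.7027e+5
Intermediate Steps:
s(a) = (-¼ + a)/(2*a) (s(a) = (a + 1*(-¼))/((2*a)) = (a - ¼)*(1/(2*a)) = (-¼ + a)*(1/(2*a)) = (-¼ + a)/(2*a))
C(A) = 2*A² (C(A) = (2*A)*A = 2*A²)
(2 - 2*(s(-3) + C(5))*(-6))² = (2 - 2*((⅛)*(-1 + 4*(-3))/(-3) + 2*5²)*(-6))² = (2 - 2*((⅛)*(-⅓)*(-1 - 12) + 2*25)*(-6))² = (2 - 2*((⅛)*(-⅓)*(-13) + 50)*(-6))² = (2 - 2*(13/24 + 50)*(-6))² = (2 - 2*1213/24*(-6))² = (2 - 1213/12*(-6))² = (2 + 1213/2)² = (1217/2)² = 1481089/4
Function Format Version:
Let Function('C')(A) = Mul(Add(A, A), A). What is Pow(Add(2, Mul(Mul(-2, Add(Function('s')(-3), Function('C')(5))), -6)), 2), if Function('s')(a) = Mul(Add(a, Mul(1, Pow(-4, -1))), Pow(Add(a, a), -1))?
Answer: Rational(1481089, 4) ≈ 3.7027e+5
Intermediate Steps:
Function('s')(a) = Mul(Rational(1, 2), Pow(a, -1), Add(Rational(-1, 4), a)) (Function('s')(a) = Mul(Add(a, Mul(1, Rational(-1, 4))), Pow(Mul(2, a), -1)) = Mul(Add(a, Rational(-1, 4)), Mul(Rational(1, 2), Pow(a, -1))) = Mul(Add(Rational(-1, 4), a), Mul(Rational(1, 2), Pow(a, -1))) = Mul(Rational(1, 2), Pow(a, -1), Add(Rational(-1, 4), a)))
Function('C')(A) = Mul(2, Pow(A, 2)) (Function('C')(A) = Mul(Mul(2, A), A) = Mul(2, Pow(A, 2)))
Pow(Add(2, Mul(Mul(-2, Add(Function('s')(-3), Function('C')(5))), -6)), 2) = Pow(Add(2, Mul(Mul(-2, Add(Mul(Rational(1, 8), Pow(-3, -1), Add(-1, Mul(4, -3))), Mul(2, Pow(5, 2)))), -6)), 2) = Pow(Add(2, Mul(Mul(-2, Add(Mul(Rational(1, 8), Rational(-1, 3), Add(-1, -12)), Mul(2, 25))), -6)), 2) = Pow(Add(2, Mul(Mul(-2, Add(Mul(Rational(1, 8), Rational(-1, 3), -13), 50)), -6)), 2) = Pow(Add(2, Mul(Mul(-2, Add(Rational(13, 24), 50)), -6)), 2) = Pow(Add(2, Mul(Mul(-2, Rational(1213, 24)), -6)), 2) = Pow(Add(2, Mul(Rational(-1213, 12), -6)), 2) = Pow(Add(2, Rational(1213, 2)), 2) = Pow(Rational(1217, 2), 2) = Rational(1481089, 4)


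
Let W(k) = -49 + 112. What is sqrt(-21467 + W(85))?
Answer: 2*I*sqrt(5351) ≈ 146.3*I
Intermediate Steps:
W(k) = 63
sqrt(-21467 + W(85)) = sqrt(-21467 + 63) = sqrt(-21404) = 2*I*sqrt(5351)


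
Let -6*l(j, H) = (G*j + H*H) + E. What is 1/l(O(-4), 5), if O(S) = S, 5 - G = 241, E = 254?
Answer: -6/1223 ≈ -0.0049060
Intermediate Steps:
G = -236 (G = 5 - 1*241 = 5 - 241 = -236)
l(j, H) = -127/3 - H²/6 + 118*j/3 (l(j, H) = -((-236*j + H*H) + 254)/6 = -((-236*j + H²) + 254)/6 = -((H² - 236*j) + 254)/6 = -(254 + H² - 236*j)/6 = -127/3 - H²/6 + 118*j/3)
1/l(O(-4), 5) = 1/(-127/3 - ⅙*5² + (118/3)*(-4)) = 1/(-127/3 - ⅙*25 - 472/3) = 1/(-127/3 - 25/6 - 472/3) = 1/(-1223/6) = -6/1223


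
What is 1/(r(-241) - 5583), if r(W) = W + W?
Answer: -1/6065 ≈ -0.00016488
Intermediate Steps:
r(W) = 2*W
1/(r(-241) - 5583) = 1/(2*(-241) - 5583) = 1/(-482 - 5583) = 1/(-6065) = -1/6065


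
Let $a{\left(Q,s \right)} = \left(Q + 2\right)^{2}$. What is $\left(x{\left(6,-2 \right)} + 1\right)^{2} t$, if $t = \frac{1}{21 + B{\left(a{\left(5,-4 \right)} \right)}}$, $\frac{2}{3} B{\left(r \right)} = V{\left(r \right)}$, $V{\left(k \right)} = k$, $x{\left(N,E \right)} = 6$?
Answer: $\frac{14}{27} \approx 0.51852$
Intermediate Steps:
$a{\left(Q,s \right)} = \left(2 + Q\right)^{2}$
$B{\left(r \right)} = \frac{3 r}{2}$
$t = \frac{2}{189}$ ($t = \frac{1}{21 + \frac{3 \left(2 + 5\right)^{2}}{2}} = \frac{1}{21 + \frac{3 \cdot 7^{2}}{2}} = \frac{1}{21 + \frac{3}{2} \cdot 49} = \frac{1}{21 + \frac{147}{2}} = \frac{1}{\frac{189}{2}} = \frac{2}{189} \approx 0.010582$)
$\left(x{\left(6,-2 \right)} + 1\right)^{2} t = \left(6 + 1\right)^{2} \cdot \frac{2}{189} = 7^{2} \cdot \frac{2}{189} = 49 \cdot \frac{2}{189} = \frac{14}{27}$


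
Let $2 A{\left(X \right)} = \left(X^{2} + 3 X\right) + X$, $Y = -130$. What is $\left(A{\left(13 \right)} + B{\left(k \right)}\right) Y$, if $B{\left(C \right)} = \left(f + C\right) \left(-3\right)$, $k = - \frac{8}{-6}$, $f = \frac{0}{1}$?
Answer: $-13845$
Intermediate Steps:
$f = 0$ ($f = 0 \cdot 1 = 0$)
$k = \frac{4}{3}$ ($k = \left(-8\right) \left(- \frac{1}{6}\right) = \frac{4}{3} \approx 1.3333$)
$B{\left(C \right)} = - 3 C$ ($B{\left(C \right)} = \left(0 + C\right) \left(-3\right) = C \left(-3\right) = - 3 C$)
$A{\left(X \right)} = \frac{X^{2}}{2} + 2 X$ ($A{\left(X \right)} = \frac{\left(X^{2} + 3 X\right) + X}{2} = \frac{X^{2} + 4 X}{2} = \frac{X^{2}}{2} + 2 X$)
$\left(A{\left(13 \right)} + B{\left(k \right)}\right) Y = \left(\frac{1}{2} \cdot 13 \left(4 + 13\right) - 4\right) \left(-130\right) = \left(\frac{1}{2} \cdot 13 \cdot 17 - 4\right) \left(-130\right) = \left(\frac{221}{2} - 4\right) \left(-130\right) = \frac{213}{2} \left(-130\right) = -13845$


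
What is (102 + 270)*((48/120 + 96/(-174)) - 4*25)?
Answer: -5402184/145 ≈ -37256.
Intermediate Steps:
(102 + 270)*((48/120 + 96/(-174)) - 4*25) = 372*((48*(1/120) + 96*(-1/174)) - 100) = 372*((⅖ - 16/29) - 100) = 372*(-22/145 - 100) = 372*(-14522/145) = -5402184/145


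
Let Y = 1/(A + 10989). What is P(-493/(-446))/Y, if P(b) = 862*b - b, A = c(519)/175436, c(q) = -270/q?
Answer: 70785298560606273/6768145444 ≈ 1.0459e+7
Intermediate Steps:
A = -45/15175214 (A = -270/519/175436 = -270*1/519*(1/175436) = -90/173*1/175436 = -45/15175214 ≈ -2.9654e-6)
P(b) = 861*b
Y = 15175214/166760426601 (Y = 1/(-45/15175214 + 10989) = 1/(166760426601/15175214) = 15175214/166760426601 ≈ 9.1000e-5)
P(-493/(-446))/Y = (861*(-493/(-446)))/(15175214/166760426601) = (861*(-493*(-1/446)))*(166760426601/15175214) = (861*(493/446))*(166760426601/15175214) = (424473/446)*(166760426601/15175214) = 70785298560606273/6768145444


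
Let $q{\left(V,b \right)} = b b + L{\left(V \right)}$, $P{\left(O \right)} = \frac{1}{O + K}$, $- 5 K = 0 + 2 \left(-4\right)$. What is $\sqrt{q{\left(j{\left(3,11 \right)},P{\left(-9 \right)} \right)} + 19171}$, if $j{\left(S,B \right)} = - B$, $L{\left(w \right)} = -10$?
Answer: $\frac{\sqrt{26231434}}{37} \approx 138.42$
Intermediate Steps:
$K = \frac{8}{5}$ ($K = - \frac{0 + 2 \left(-4\right)}{5} = - \frac{0 - 8}{5} = \left(- \frac{1}{5}\right) \left(-8\right) = \frac{8}{5} \approx 1.6$)
$P{\left(O \right)} = \frac{1}{\frac{8}{5} + O}$ ($P{\left(O \right)} = \frac{1}{O + \frac{8}{5}} = \frac{1}{\frac{8}{5} + O}$)
$q{\left(V,b \right)} = -10 + b^{2}$ ($q{\left(V,b \right)} = b b - 10 = b^{2} - 10 = -10 + b^{2}$)
$\sqrt{q{\left(j{\left(3,11 \right)},P{\left(-9 \right)} \right)} + 19171} = \sqrt{\left(-10 + \left(\frac{5}{8 + 5 \left(-9\right)}\right)^{2}\right) + 19171} = \sqrt{\left(-10 + \left(\frac{5}{8 - 45}\right)^{2}\right) + 19171} = \sqrt{\left(-10 + \left(\frac{5}{-37}\right)^{2}\right) + 19171} = \sqrt{\left(-10 + \left(5 \left(- \frac{1}{37}\right)\right)^{2}\right) + 19171} = \sqrt{\left(-10 + \left(- \frac{5}{37}\right)^{2}\right) + 19171} = \sqrt{\left(-10 + \frac{25}{1369}\right) + 19171} = \sqrt{- \frac{13665}{1369} + 19171} = \sqrt{\frac{26231434}{1369}} = \frac{\sqrt{26231434}}{37}$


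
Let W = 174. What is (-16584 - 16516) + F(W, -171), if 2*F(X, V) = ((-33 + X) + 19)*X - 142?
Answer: -19251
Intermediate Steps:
F(X, V) = -71 + X*(-14 + X)/2 (F(X, V) = (((-33 + X) + 19)*X - 142)/2 = ((-14 + X)*X - 142)/2 = (X*(-14 + X) - 142)/2 = (-142 + X*(-14 + X))/2 = -71 + X*(-14 + X)/2)
(-16584 - 16516) + F(W, -171) = (-16584 - 16516) + (-71 + (1/2)*174**2 - 7*174) = -33100 + (-71 + (1/2)*30276 - 1218) = -33100 + (-71 + 15138 - 1218) = -33100 + 13849 = -19251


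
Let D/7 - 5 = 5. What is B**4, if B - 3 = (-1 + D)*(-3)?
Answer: 1731891456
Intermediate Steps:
D = 70 (D = 35 + 7*5 = 35 + 35 = 70)
B = -204 (B = 3 + (-1 + 70)*(-3) = 3 + 69*(-3) = 3 - 207 = -204)
B**4 = (-204)**4 = 1731891456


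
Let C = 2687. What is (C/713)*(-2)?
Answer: -5374/713 ≈ -7.5372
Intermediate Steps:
(C/713)*(-2) = (2687/713)*(-2) = -5374/713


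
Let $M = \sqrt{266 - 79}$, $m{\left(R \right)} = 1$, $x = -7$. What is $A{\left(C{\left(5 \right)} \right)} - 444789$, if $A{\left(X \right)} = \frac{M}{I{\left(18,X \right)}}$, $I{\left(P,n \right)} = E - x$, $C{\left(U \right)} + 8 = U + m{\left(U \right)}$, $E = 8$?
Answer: $-444789 + \frac{\sqrt{187}}{15} \approx -4.4479 \cdot 10^{5}$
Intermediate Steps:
$C{\left(U \right)} = -7 + U$ ($C{\left(U \right)} = -8 + \left(U + 1\right) = -8 + \left(1 + U\right) = -7 + U$)
$M = \sqrt{187} \approx 13.675$
$I{\left(P,n \right)} = 15$ ($I{\left(P,n \right)} = 8 - -7 = 8 + 7 = 15$)
$A{\left(X \right)} = \frac{\sqrt{187}}{15}$
$A{\left(C{\left(5 \right)} \right)} - 444789 = \frac{\sqrt{187}}{15} - 444789 = -444789 + \frac{\sqrt{187}}{15}$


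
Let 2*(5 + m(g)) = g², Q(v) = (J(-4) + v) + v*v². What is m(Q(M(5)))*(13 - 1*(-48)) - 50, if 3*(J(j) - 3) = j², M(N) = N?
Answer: 10499335/18 ≈ 5.8330e+5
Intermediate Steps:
J(j) = 3 + j²/3
Q(v) = 25/3 + v + v³ (Q(v) = ((3 + (⅓)*(-4)²) + v) + v*v² = ((3 + (⅓)*16) + v) + v³ = ((3 + 16/3) + v) + v³ = (25/3 + v) + v³ = 25/3 + v + v³)
m(g) = -5 + g²/2
m(Q(M(5)))*(13 - 1*(-48)) - 50 = (-5 + (25/3 + 5 + 5³)²/2)*(13 - 1*(-48)) - 50 = (-5 + (25/3 + 5 + 125)²/2)*(13 + 48) - 50 = (-5 + (415/3)²/2)*61 - 50 = (-5 + (½)*(172225/9))*61 - 50 = (-5 + 172225/18)*61 - 50 = (172135/18)*61 - 50 = 10500235/18 - 50 = 10499335/18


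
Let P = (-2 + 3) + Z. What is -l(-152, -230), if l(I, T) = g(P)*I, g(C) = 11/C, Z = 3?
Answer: 418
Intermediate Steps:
P = 4 (P = (-2 + 3) + 3 = 1 + 3 = 4)
l(I, T) = 11*I/4 (l(I, T) = (11/4)*I = (11*(¼))*I = 11*I/4)
-l(-152, -230) = -11*(-152)/4 = -1*(-418) = 418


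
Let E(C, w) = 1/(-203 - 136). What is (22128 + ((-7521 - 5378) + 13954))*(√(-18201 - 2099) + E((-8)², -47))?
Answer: -23183/339 + 231830*I*√203 ≈ -68.386 + 3.3031e+6*I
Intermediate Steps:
E(C, w) = -1/339 (E(C, w) = 1/(-339) = -1/339)
(22128 + ((-7521 - 5378) + 13954))*(√(-18201 - 2099) + E((-8)², -47)) = (22128 + ((-7521 - 5378) + 13954))*(√(-18201 - 2099) - 1/339) = (22128 + (-12899 + 13954))*(√(-20300) - 1/339) = (22128 + 1055)*(10*I*√203 - 1/339) = 23183*(-1/339 + 10*I*√203) = -23183/339 + 231830*I*√203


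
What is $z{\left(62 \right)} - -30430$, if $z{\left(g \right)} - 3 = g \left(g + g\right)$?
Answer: $38121$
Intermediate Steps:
$z{\left(g \right)} = 3 + 2 g^{2}$ ($z{\left(g \right)} = 3 + g \left(g + g\right) = 3 + g 2 g = 3 + 2 g^{2}$)
$z{\left(62 \right)} - -30430 = \left(3 + 2 \cdot 62^{2}\right) - -30430 = \left(3 + 2 \cdot 3844\right) + 30430 = \left(3 + 7688\right) + 30430 = 7691 + 30430 = 38121$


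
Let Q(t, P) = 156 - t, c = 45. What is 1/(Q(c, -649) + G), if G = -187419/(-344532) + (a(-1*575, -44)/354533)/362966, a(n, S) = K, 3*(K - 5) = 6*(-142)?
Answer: 7389259623344516/824227437976422185 ≈ 0.0089651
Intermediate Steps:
K = -279 (K = 5 + (6*(-142))/3 = 5 + (⅓)*(-852) = 5 - 284 = -279)
a(n, S) = -279
G = 4019619785180909/7389259623344516 (G = -187419/(-344532) - 279/354533/362966 = -187419*(-1/344532) - 279*1/354533*(1/362966) = 62473/114844 - 279/354533*1/362966 = 62473/114844 - 279/128683424878 = 4019619785180909/7389259623344516 ≈ 0.54398)
1/(Q(c, -649) + G) = 1/((156 - 1*45) + 4019619785180909/7389259623344516) = 1/((156 - 45) + 4019619785180909/7389259623344516) = 1/(111 + 4019619785180909/7389259623344516) = 1/(824227437976422185/7389259623344516) = 7389259623344516/824227437976422185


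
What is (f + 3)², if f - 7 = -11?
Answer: 1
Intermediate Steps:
f = -4 (f = 7 - 11 = -4)
(f + 3)² = (-4 + 3)² = (-1)² = 1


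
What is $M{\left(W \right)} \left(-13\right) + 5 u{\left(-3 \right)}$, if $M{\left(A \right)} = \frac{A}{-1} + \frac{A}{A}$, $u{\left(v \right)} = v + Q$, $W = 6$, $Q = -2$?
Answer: $40$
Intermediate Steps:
$u{\left(v \right)} = -2 + v$ ($u{\left(v \right)} = v - 2 = -2 + v$)
$M{\left(A \right)} = 1 - A$ ($M{\left(A \right)} = A \left(-1\right) + 1 = - A + 1 = 1 - A$)
$M{\left(W \right)} \left(-13\right) + 5 u{\left(-3 \right)} = \left(1 - 6\right) \left(-13\right) + 5 \left(-2 - 3\right) = \left(1 - 6\right) \left(-13\right) + 5 \left(-5\right) = \left(-5\right) \left(-13\right) - 25 = 65 - 25 = 40$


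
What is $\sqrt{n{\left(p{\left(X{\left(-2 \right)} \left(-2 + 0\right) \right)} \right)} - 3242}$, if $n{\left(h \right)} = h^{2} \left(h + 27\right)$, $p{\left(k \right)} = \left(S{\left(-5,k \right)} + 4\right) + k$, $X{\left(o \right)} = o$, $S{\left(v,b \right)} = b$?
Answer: $\sqrt{2374} \approx 48.724$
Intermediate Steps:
$p{\left(k \right)} = 4 + 2 k$ ($p{\left(k \right)} = \left(k + 4\right) + k = \left(4 + k\right) + k = 4 + 2 k$)
$n{\left(h \right)} = h^{2} \left(27 + h\right)$
$\sqrt{n{\left(p{\left(X{\left(-2 \right)} \left(-2 + 0\right) \right)} \right)} - 3242} = \sqrt{\left(4 + 2 \left(- 2 \left(-2 + 0\right)\right)\right)^{2} \left(27 + \left(4 + 2 \left(- 2 \left(-2 + 0\right)\right)\right)\right) - 3242} = \sqrt{\left(4 + 2 \left(\left(-2\right) \left(-2\right)\right)\right)^{2} \left(27 + \left(4 + 2 \left(\left(-2\right) \left(-2\right)\right)\right)\right) - 3242} = \sqrt{\left(4 + 2 \cdot 4\right)^{2} \left(27 + \left(4 + 2 \cdot 4\right)\right) - 3242} = \sqrt{\left(4 + 8\right)^{2} \left(27 + \left(4 + 8\right)\right) - 3242} = \sqrt{12^{2} \left(27 + 12\right) - 3242} = \sqrt{144 \cdot 39 - 3242} = \sqrt{5616 - 3242} = \sqrt{2374}$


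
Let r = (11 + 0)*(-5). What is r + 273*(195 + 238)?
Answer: 118154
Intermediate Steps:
r = -55 (r = 11*(-5) = -55)
r + 273*(195 + 238) = -55 + 273*(195 + 238) = -55 + 273*433 = -55 + 118209 = 118154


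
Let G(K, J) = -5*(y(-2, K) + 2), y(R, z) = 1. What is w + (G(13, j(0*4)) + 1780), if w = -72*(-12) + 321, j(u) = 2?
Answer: 2950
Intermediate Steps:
G(K, J) = -15 (G(K, J) = -5*(1 + 2) = -5*3 = -15)
w = 1185 (w = 864 + 321 = 1185)
w + (G(13, j(0*4)) + 1780) = 1185 + (-15 + 1780) = 1185 + 1765 = 2950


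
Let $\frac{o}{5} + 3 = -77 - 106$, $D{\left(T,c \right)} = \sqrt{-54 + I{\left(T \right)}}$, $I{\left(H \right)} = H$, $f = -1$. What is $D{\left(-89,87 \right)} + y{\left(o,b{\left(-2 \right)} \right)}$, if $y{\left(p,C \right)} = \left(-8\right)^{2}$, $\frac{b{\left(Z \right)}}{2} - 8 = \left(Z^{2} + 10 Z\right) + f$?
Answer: $64 + i \sqrt{143} \approx 64.0 + 11.958 i$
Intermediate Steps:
$D{\left(T,c \right)} = \sqrt{-54 + T}$
$b{\left(Z \right)} = 14 + 2 Z^{2} + 20 Z$ ($b{\left(Z \right)} = 16 + 2 \left(\left(Z^{2} + 10 Z\right) - 1\right) = 16 + 2 \left(-1 + Z^{2} + 10 Z\right) = 16 + \left(-2 + 2 Z^{2} + 20 Z\right) = 14 + 2 Z^{2} + 20 Z$)
$o = -930$ ($o = -15 + 5 \left(-77 - 106\right) = -15 + 5 \left(-183\right) = -15 - 915 = -930$)
$y{\left(p,C \right)} = 64$
$D{\left(-89,87 \right)} + y{\left(o,b{\left(-2 \right)} \right)} = \sqrt{-54 - 89} + 64 = \sqrt{-143} + 64 = i \sqrt{143} + 64 = 64 + i \sqrt{143}$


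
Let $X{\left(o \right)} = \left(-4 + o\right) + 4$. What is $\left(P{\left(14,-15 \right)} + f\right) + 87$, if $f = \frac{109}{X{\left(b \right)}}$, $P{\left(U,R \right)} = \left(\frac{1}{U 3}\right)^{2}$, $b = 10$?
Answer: $\frac{863483}{8820} \approx 97.901$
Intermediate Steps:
$X{\left(o \right)} = o$
$P{\left(U,R \right)} = \frac{1}{9 U^{2}}$ ($P{\left(U,R \right)} = \left(\frac{1}{3 U}\right)^{2} = \frac{1}{9 U^{2}}$)
$f = \frac{109}{10} \approx 10.9$
$\left(P{\left(14,-15 \right)} + f\right) + 87 = \left(\frac{1}{9 \cdot 196} + \frac{109}{10}\right) + 87 = \left(\frac{1}{9} \cdot \frac{1}{196} + \frac{109}{10}\right) + 87 = \left(\frac{1}{1764} + \frac{109}{10}\right) + 87 = \frac{96143}{8820} + 87 = \frac{863483}{8820}$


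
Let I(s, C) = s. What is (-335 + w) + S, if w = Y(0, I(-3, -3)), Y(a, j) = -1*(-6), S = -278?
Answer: -607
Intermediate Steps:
Y(a, j) = 6
w = 6
(-335 + w) + S = (-335 + 6) - 278 = -329 - 278 = -607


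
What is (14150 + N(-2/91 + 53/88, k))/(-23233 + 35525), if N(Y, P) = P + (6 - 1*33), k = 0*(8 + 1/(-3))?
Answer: 14123/12292 ≈ 1.1490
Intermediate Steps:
k = 0 (k = 0*(8 - ⅓) = 0*(23/3) = 0)
N(Y, P) = -27 + P (N(Y, P) = P + (6 - 33) = P - 27 = -27 + P)
(14150 + N(-2/91 + 53/88, k))/(-23233 + 35525) = (14150 + (-27 + 0))/(-23233 + 35525) = (14150 - 27)/12292 = 14123*(1/12292) = 14123/12292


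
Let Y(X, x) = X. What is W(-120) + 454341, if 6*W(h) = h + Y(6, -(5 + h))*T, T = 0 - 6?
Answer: 454315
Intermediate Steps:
T = -6
W(h) = -6 + h/6 (W(h) = (h + 6*(-6))/6 = (h - 36)/6 = (-36 + h)/6 = -6 + h/6)
W(-120) + 454341 = (-6 + (1/6)*(-120)) + 454341 = (-6 - 20) + 454341 = -26 + 454341 = 454315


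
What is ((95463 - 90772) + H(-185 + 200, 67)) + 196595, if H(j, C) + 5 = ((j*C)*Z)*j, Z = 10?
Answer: 352031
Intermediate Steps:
H(j, C) = -5 + 10*C*j² (H(j, C) = -5 + ((j*C)*10)*j = -5 + ((C*j)*10)*j = -5 + (10*C*j)*j = -5 + 10*C*j²)
((95463 - 90772) + H(-185 + 200, 67)) + 196595 = ((95463 - 90772) + (-5 + 10*67*(-185 + 200)²)) + 196595 = (4691 + (-5 + 10*67*15²)) + 196595 = (4691 + (-5 + 10*67*225)) + 196595 = (4691 + (-5 + 150750)) + 196595 = (4691 + 150745) + 196595 = 155436 + 196595 = 352031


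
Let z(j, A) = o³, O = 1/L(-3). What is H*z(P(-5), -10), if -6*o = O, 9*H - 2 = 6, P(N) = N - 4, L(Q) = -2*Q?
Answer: -1/52488 ≈ -1.9052e-5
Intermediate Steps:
P(N) = -4 + N
H = 8/9 (H = 2/9 + (⅑)*6 = 2/9 + ⅔ = 8/9 ≈ 0.88889)
O = ⅙ (O = 1/(-2*(-3)) = 1/6 = ⅙ ≈ 0.16667)
o = -1/36 (o = -⅙*⅙ = -1/36 ≈ -0.027778)
z(j, A) = -1/46656 (z(j, A) = (-1/36)³ = -1/46656)
H*z(P(-5), -10) = (8/9)*(-1/46656) = -1/52488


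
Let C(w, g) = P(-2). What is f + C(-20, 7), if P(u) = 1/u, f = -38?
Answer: -77/2 ≈ -38.500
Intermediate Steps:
P(u) = 1/u
C(w, g) = -1/2 (C(w, g) = 1/(-2) = -1/2)
f + C(-20, 7) = -38 - 1/2 = -77/2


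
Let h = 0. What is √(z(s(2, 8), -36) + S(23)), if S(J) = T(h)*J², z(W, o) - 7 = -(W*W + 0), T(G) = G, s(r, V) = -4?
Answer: 3*I ≈ 3.0*I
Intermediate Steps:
z(W, o) = 7 - W² (z(W, o) = 7 - (W*W + 0) = 7 - (W² + 0) = 7 - W²)
S(J) = 0 (S(J) = 0*J² = 0)
√(z(s(2, 8), -36) + S(23)) = √((7 - 1*(-4)²) + 0) = √((7 - 1*16) + 0) = √((7 - 16) + 0) = √(-9 + 0) = √(-9) = 3*I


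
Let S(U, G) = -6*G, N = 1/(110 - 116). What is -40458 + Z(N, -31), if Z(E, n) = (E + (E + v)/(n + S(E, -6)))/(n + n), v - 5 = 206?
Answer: -1254219/31 ≈ -40459.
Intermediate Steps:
v = 211 (v = 5 + 206 = 211)
N = -⅙ (N = 1/(-6) = -⅙ ≈ -0.16667)
Z(E, n) = (E + (211 + E)/(36 + n))/(2*n) (Z(E, n) = (E + (E + 211)/(n - 6*(-6)))/(n + n) = (E + (211 + E)/(n + 36))/((2*n)) = (E + (211 + E)/(36 + n))*(1/(2*n)) = (E + (211 + E)/(36 + n))/(2*n))
-40458 + Z(N, -31) = -40458 + (½)*(211 + 37*(-⅙) - ⅙*(-31))/(-31*(36 - 31)) = -40458 + (½)*(-1/31)*(211 - 37/6 + 31/6)/5 = -40458 + (½)*(-1/31)*(⅕)*210 = -40458 - 21/31 = -1254219/31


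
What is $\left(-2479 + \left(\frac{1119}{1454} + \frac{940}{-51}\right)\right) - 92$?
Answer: $- \frac{191959625}{74154} \approx -2588.7$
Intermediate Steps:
$\left(-2479 + \left(\frac{1119}{1454} + \frac{940}{-51}\right)\right) - 92 = \left(-2479 + \left(1119 \cdot \frac{1}{1454} + 940 \left(- \frac{1}{51}\right)\right)\right) - 92 = \left(-2479 + \left(\frac{1119}{1454} - \frac{940}{51}\right)\right) - 92 = \left(-2479 - \frac{1309691}{74154}\right) - 92 = - \frac{185137457}{74154} - 92 = - \frac{191959625}{74154}$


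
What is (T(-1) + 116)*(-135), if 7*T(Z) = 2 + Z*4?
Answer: -109350/7 ≈ -15621.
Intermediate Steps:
T(Z) = 2/7 + 4*Z/7 (T(Z) = (2 + Z*4)/7 = (2 + 4*Z)/7 = 2/7 + 4*Z/7)
(T(-1) + 116)*(-135) = ((2/7 + (4/7)*(-1)) + 116)*(-135) = ((2/7 - 4/7) + 116)*(-135) = (-2/7 + 116)*(-135) = (810/7)*(-135) = -109350/7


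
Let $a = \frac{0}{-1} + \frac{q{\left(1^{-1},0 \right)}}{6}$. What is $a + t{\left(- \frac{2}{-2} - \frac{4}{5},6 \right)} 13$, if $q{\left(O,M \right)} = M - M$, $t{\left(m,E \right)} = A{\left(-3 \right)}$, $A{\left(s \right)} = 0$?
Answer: $0$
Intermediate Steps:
$t{\left(m,E \right)} = 0$
$q{\left(O,M \right)} = 0$
$a = 0$ ($a = \frac{0}{-1} + \frac{0}{6} = 0 \left(-1\right) + 0 \cdot \frac{1}{6} = 0 + 0 = 0$)
$a + t{\left(- \frac{2}{-2} - \frac{4}{5},6 \right)} 13 = 0 + 0 \cdot 13 = 0 + 0 = 0$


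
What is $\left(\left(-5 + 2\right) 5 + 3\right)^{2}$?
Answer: $144$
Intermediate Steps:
$\left(\left(-5 + 2\right) 5 + 3\right)^{2} = \left(\left(-3\right) 5 + 3\right)^{2} = \left(-15 + 3\right)^{2} = \left(-12\right)^{2} = 144$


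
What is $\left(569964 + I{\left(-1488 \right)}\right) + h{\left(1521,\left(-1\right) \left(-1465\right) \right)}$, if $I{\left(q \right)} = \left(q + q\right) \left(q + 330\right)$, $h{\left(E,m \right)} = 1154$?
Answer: $4017326$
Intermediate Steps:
$I{\left(q \right)} = 2 q \left(330 + q\right)$
$\left(569964 + I{\left(-1488 \right)}\right) + h{\left(1521,\left(-1\right) \left(-1465\right) \right)} = \left(569964 + 2 \left(-1488\right) \left(330 - 1488\right)\right) + 1154 = \left(569964 + 2 \left(-1488\right) \left(-1158\right)\right) + 1154 = \left(569964 + 3446208\right) + 1154 = 4016172 + 1154 = 4017326$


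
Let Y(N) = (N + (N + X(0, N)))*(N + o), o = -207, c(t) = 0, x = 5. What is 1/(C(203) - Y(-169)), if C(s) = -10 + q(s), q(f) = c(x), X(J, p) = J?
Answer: -1/127098 ≈ -7.8679e-6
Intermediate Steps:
q(f) = 0
Y(N) = 2*N*(-207 + N) (Y(N) = (N + (N + 0))*(N - 207) = (N + N)*(-207 + N) = (2*N)*(-207 + N) = 2*N*(-207 + N))
C(s) = -10 (C(s) = -10 + 0 = -10)
1/(C(203) - Y(-169)) = 1/(-10 - 2*(-169)*(-207 - 169)) = 1/(-10 - 2*(-169)*(-376)) = 1/(-10 - 1*127088) = 1/(-10 - 127088) = 1/(-127098) = -1/127098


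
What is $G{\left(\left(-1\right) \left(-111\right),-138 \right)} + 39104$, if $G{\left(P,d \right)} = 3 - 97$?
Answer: $39010$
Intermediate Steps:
$G{\left(P,d \right)} = -94$ ($G{\left(P,d \right)} = 3 - 97 = -94$)
$G{\left(\left(-1\right) \left(-111\right),-138 \right)} + 39104 = -94 + 39104 = 39010$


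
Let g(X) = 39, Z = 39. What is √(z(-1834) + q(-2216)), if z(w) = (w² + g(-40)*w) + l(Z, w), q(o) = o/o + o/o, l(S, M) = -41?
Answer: √3291991 ≈ 1814.4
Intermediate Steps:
q(o) = 2 (q(o) = 1 + 1 = 2)
z(w) = -41 + w² + 39*w (z(w) = (w² + 39*w) - 41 = -41 + w² + 39*w)
√(z(-1834) + q(-2216)) = √((-41 + (-1834)² + 39*(-1834)) + 2) = √((-41 + 3363556 - 71526) + 2) = √(3291989 + 2) = √3291991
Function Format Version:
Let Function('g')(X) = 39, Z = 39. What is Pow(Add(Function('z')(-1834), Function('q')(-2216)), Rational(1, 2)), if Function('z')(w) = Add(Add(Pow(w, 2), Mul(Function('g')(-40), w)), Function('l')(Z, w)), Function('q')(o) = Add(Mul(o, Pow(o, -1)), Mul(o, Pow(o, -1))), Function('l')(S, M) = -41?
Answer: Pow(3291991, Rational(1, 2)) ≈ 1814.4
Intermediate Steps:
Function('q')(o) = 2 (Function('q')(o) = Add(1, 1) = 2)
Function('z')(w) = Add(-41, Pow(w, 2), Mul(39, w)) (Function('z')(w) = Add(Add(Pow(w, 2), Mul(39, w)), -41) = Add(-41, Pow(w, 2), Mul(39, w)))
Pow(Add(Function('z')(-1834), Function('q')(-2216)), Rational(1, 2)) = Pow(Add(Add(-41, Pow(-1834, 2), Mul(39, -1834)), 2), Rational(1, 2)) = Pow(Add(Add(-41, 3363556, -71526), 2), Rational(1, 2)) = Pow(Add(3291989, 2), Rational(1, 2)) = Pow(3291991, Rational(1, 2))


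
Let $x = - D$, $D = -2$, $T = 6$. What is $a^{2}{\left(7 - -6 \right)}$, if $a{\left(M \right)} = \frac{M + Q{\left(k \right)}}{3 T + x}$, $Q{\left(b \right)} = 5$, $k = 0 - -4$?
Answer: $\frac{81}{100} \approx 0.81$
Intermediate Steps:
$x = 2$ ($x = \left(-1\right) \left(-2\right) = 2$)
$k = 4$ ($k = 0 + 4 = 4$)
$a{\left(M \right)} = \frac{1}{4} + \frac{M}{20}$ ($a{\left(M \right)} = \frac{M + 5}{3 \cdot 6 + 2} = \frac{5 + M}{18 + 2} = \frac{5 + M}{20} = \left(5 + M\right) \frac{1}{20} = \frac{1}{4} + \frac{M}{20}$)
$a^{2}{\left(7 - -6 \right)} = \left(\frac{1}{4} + \frac{7 - -6}{20}\right)^{2} = \left(\frac{1}{4} + \frac{7 + 6}{20}\right)^{2} = \left(\frac{1}{4} + \frac{1}{20} \cdot 13\right)^{2} = \left(\frac{1}{4} + \frac{13}{20}\right)^{2} = \left(\frac{9}{10}\right)^{2} = \frac{81}{100}$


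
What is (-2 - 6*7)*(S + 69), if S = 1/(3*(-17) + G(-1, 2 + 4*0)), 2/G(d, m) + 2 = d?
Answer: -470448/155 ≈ -3035.1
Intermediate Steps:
G(d, m) = 2/(-2 + d)
S = -3/155 (S = 1/(3*(-17) + 2/(-2 - 1)) = 1/(-51 + 2/(-3)) = 1/(-51 + 2*(-⅓)) = 1/(-51 - ⅔) = 1/(-155/3) = -3/155 ≈ -0.019355)
(-2 - 6*7)*(S + 69) = (-2 - 6*7)*(-3/155 + 69) = (-2 - 42)*(10692/155) = -44*10692/155 = -470448/155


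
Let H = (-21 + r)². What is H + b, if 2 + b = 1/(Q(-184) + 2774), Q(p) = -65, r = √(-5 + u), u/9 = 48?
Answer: 2345995/2709 - 42*√427 ≈ -1.8867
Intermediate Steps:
u = 432 (u = 9*48 = 432)
r = √427 (r = √(-5 + 432) = √427 ≈ 20.664)
H = (-21 + √427)² ≈ 0.11291
b = -5417/2709 (b = -2 + 1/(-65 + 2774) = -2 + 1/2709 = -5417/2709 ≈ -1.9996)
H + b = (21 - √427)² - 5417/2709 = -5417/2709 + (21 - √427)²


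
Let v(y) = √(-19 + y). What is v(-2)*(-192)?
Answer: -192*I*√21 ≈ -879.85*I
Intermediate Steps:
v(-2)*(-192) = √(-19 - 2)*(-192) = √(-21)*(-192) = (I*√21)*(-192) = -192*I*√21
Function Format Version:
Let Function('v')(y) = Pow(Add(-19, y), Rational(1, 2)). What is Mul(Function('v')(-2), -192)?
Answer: Mul(-192, I, Pow(21, Rational(1, 2))) ≈ Mul(-879.85, I)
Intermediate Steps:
Mul(Function('v')(-2), -192) = Mul(Pow(Add(-19, -2), Rational(1, 2)), -192) = Mul(Pow(-21, Rational(1, 2)), -192) = Mul(Mul(I, Pow(21, Rational(1, 2))), -192) = Mul(-192, I, Pow(21, Rational(1, 2)))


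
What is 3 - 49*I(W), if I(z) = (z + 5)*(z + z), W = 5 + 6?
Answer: -17245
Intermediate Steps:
W = 11
I(z) = 2*z*(5 + z) (I(z) = (5 + z)*(2*z) = 2*z*(5 + z))
3 - 49*I(W) = 3 - 98*11*(5 + 11) = 3 - 98*11*16 = 3 - 49*352 = 3 - 17248 = -17245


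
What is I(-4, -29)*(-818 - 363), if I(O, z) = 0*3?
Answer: 0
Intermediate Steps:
I(O, z) = 0
I(-4, -29)*(-818 - 363) = 0*(-818 - 363) = 0*(-1181) = 0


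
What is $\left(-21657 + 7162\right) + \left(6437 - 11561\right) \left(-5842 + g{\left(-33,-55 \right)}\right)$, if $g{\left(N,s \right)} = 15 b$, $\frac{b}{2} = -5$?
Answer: $30688513$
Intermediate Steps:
$b = -10$ ($b = 2 \left(-5\right) = -10$)
$g{\left(N,s \right)} = -150$ ($g{\left(N,s \right)} = 15 \left(-10\right) = -150$)
$\left(-21657 + 7162\right) + \left(6437 - 11561\right) \left(-5842 + g{\left(-33,-55 \right)}\right) = \left(-21657 + 7162\right) + \left(6437 - 11561\right) \left(-5842 - 150\right) = -14495 - -30703008 = -14495 + 30703008 = 30688513$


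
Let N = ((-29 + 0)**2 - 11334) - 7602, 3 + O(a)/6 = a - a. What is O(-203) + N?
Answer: -18113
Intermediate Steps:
O(a) = -18 (O(a) = -18 + 6*(a - a) = -18 + 6*0 = -18 + 0 = -18)
N = -18095 (N = ((-29)**2 - 11334) - 7602 = (841 - 11334) - 7602 = -10493 - 7602 = -18095)
O(-203) + N = -18 - 18095 = -18113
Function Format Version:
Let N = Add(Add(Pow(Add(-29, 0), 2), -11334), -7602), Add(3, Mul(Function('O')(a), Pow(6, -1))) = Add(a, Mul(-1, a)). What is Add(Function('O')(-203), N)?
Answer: -18113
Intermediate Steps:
Function('O')(a) = -18 (Function('O')(a) = Add(-18, Mul(6, Add(a, Mul(-1, a)))) = Add(-18, Mul(6, 0)) = Add(-18, 0) = -18)
N = -18095 (N = Add(Add(Pow(-29, 2), -11334), -7602) = Add(Add(841, -11334), -7602) = Add(-10493, -7602) = -18095)
Add(Function('O')(-203), N) = Add(-18, -18095) = -18113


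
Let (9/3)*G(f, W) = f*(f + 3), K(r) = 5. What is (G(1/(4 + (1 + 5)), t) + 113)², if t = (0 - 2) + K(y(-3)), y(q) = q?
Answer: 1151312761/90000 ≈ 12792.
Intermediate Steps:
t = 3 (t = (0 - 2) + 5 = -2 + 5 = 3)
G(f, W) = f*(3 + f)/3 (G(f, W) = (f*(f + 3))/3 = (f*(3 + f))/3 = f*(3 + f)/3)
(G(1/(4 + (1 + 5)), t) + 113)² = ((3 + 1/(4 + (1 + 5)))/(3*(4 + (1 + 5))) + 113)² = ((3 + 1/(4 + 6))/(3*(4 + 6)) + 113)² = ((⅓)*(3 + 1/10)/10 + 113)² = ((⅓)*(⅒)*(3 + ⅒) + 113)² = ((⅓)*(⅒)*(31/10) + 113)² = (31/300 + 113)² = (33931/300)² = 1151312761/90000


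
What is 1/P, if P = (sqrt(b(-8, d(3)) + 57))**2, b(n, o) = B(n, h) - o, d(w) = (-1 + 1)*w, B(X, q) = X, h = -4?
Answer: 1/49 ≈ 0.020408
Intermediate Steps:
d(w) = 0 (d(w) = 0*w = 0)
b(n, o) = n - o
P = 49 (P = (sqrt((-8 - 1*0) + 57))**2 = (sqrt((-8 + 0) + 57))**2 = (sqrt(-8 + 57))**2 = (sqrt(49))**2 = 7**2 = 49)
1/P = 1/49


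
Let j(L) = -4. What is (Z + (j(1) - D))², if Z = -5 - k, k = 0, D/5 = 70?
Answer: 128881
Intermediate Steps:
D = 350 (D = 5*70 = 350)
Z = -5 (Z = -5 - 1*0 = -5 + 0 = -5)
(Z + (j(1) - D))² = (-5 + (-4 - 1*350))² = (-5 + (-4 - 350))² = (-5 - 354)² = (-359)² = 128881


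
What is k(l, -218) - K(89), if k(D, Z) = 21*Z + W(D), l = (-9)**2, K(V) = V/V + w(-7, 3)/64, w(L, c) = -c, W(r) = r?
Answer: -287869/64 ≈ -4498.0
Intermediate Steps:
K(V) = 61/64 (K(V) = V/V - 1*3/64 = 1 - 3*1/64 = 1 - 3/64 = 61/64)
l = 81
k(D, Z) = D + 21*Z (k(D, Z) = 21*Z + D = D + 21*Z)
k(l, -218) - K(89) = (81 + 21*(-218)) - 1*61/64 = (81 - 4578) - 61/64 = -4497 - 61/64 = -287869/64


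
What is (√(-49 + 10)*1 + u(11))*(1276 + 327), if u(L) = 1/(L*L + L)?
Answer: 1603/132 + 1603*I*√39 ≈ 12.144 + 10011.0*I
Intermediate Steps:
u(L) = 1/(L + L²) (u(L) = 1/(L² + L) = 1/(L + L²))
(√(-49 + 10)*1 + u(11))*(1276 + 327) = (√(-49 + 10)*1 + 1/(11*(1 + 11)))*(1276 + 327) = (√(-39)*1 + (1/11)/12)*1603 = ((I*√39)*1 + (1/11)*(1/12))*1603 = (I*√39 + 1/132)*1603 = (1/132 + I*√39)*1603 = 1603/132 + 1603*I*√39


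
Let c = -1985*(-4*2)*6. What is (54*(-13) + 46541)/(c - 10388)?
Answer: 45839/84892 ≈ 0.53997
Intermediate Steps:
c = 95280 (c = -(-15880)*6 = -1985*(-48) = 95280)
(54*(-13) + 46541)/(c - 10388) = (54*(-13) + 46541)/(95280 - 10388) = (-702 + 46541)/84892 = 45839*(1/84892) = 45839/84892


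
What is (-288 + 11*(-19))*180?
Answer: -89460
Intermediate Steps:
(-288 + 11*(-19))*180 = (-288 - 209)*180 = -497*180 = -89460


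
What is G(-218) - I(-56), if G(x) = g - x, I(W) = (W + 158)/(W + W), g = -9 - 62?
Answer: 8283/56 ≈ 147.91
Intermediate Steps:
g = -71
I(W) = (158 + W)/(2*W) (I(W) = (158 + W)/((2*W)) = (158 + W)*(1/(2*W)) = (158 + W)/(2*W))
G(x) = -71 - x
G(-218) - I(-56) = (-71 - 1*(-218)) - (158 - 56)/(2*(-56)) = (-71 + 218) - (-1)*102/(2*56) = 147 - 1*(-51/56) = 147 + 51/56 = 8283/56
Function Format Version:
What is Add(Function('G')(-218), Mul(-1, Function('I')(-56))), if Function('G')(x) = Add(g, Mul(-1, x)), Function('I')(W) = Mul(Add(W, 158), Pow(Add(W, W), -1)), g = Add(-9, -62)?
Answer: Rational(8283, 56) ≈ 147.91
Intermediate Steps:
g = -71
Function('I')(W) = Mul(Rational(1, 2), Pow(W, -1), Add(158, W)) (Function('I')(W) = Mul(Add(158, W), Pow(Mul(2, W), -1)) = Mul(Add(158, W), Mul(Rational(1, 2), Pow(W, -1))) = Mul(Rational(1, 2), Pow(W, -1), Add(158, W)))
Function('G')(x) = Add(-71, Mul(-1, x))
Add(Function('G')(-218), Mul(-1, Function('I')(-56))) = Add(Add(-71, Mul(-1, -218)), Mul(-1, Mul(Rational(1, 2), Pow(-56, -1), Add(158, -56)))) = Add(Add(-71, 218), Mul(-1, Mul(Rational(1, 2), Rational(-1, 56), 102))) = Add(147, Mul(-1, Rational(-51, 56))) = Add(147, Rational(51, 56)) = Rational(8283, 56)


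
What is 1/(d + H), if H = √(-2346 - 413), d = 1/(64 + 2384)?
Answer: 2448/16533870337 - 5992704*I*√2759/16533870337 ≈ 1.4806e-7 - 0.019038*I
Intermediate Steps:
d = 1/2448 ≈ 0.00040850
H = I*√2759 (H = √(-2759) = I*√2759 ≈ 52.526*I)
1/(d + H) = 1/(1/2448 + I*√2759)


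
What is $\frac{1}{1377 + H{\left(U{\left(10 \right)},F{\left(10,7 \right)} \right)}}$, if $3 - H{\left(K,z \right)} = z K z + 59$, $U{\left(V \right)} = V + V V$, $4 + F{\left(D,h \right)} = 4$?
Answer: $\frac{1}{1321} \approx 0.000757$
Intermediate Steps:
$F{\left(D,h \right)} = 0$ ($F{\left(D,h \right)} = -4 + 4 = 0$)
$U{\left(V \right)} = V + V^{2}$
$H{\left(K,z \right)} = -56 - K z^{2}$ ($H{\left(K,z \right)} = 3 - \left(z K z + 59\right) = 3 - \left(K z z + 59\right) = 3 - \left(K z^{2} + 59\right) = 3 - \left(59 + K z^{2}\right) = -56 - K z^{2}$)
$\frac{1}{1377 + H{\left(U{\left(10 \right)},F{\left(10,7 \right)} \right)}} = \frac{1}{1377 - \left(56 + 10 \left(1 + 10\right) 0^{2}\right)} = \frac{1}{1377 - \left(56 + 10 \cdot 11 \cdot 0\right)} = \frac{1}{1377 - \left(56 + 110 \cdot 0\right)} = \frac{1}{1377 + \left(-56 + 0\right)} = \frac{1}{1377 - 56} = \frac{1}{1321}$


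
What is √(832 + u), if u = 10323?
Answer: √11155 ≈ 105.62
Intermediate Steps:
√(832 + u) = √(832 + 10323) = √11155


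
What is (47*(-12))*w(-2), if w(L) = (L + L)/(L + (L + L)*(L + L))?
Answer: 1128/7 ≈ 161.14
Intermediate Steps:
w(L) = 2*L/(L + 4*L²) (w(L) = (2*L)/(L + (2*L)*(2*L)) = (2*L)/(L + 4*L²) = 2*L/(L + 4*L²))
(47*(-12))*w(-2) = (47*(-12))*(2/(1 + 4*(-2))) = -1128/(1 - 8) = -1128/(-7) = -1128*(-1)/7 = -564*(-2/7) = 1128/7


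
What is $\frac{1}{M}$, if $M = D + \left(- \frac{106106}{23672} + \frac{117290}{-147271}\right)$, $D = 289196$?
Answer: $\frac{158463596}{45826201616743} \approx 3.4579 \cdot 10^{-6}$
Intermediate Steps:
$M = \frac{45826201616743}{158463596}$ ($M = 289196 + \left(- \frac{106106}{23672} + \frac{117290}{-147271}\right) = 289196 + \left(\left(-106106\right) \frac{1}{23672} + 117290 \left(- \frac{1}{147271}\right)\right) = 289196 - \frac{836492073}{158463596} = \frac{45826201616743}{158463596} \approx 2.8919 \cdot 10^{5}$)
$\frac{1}{M} = \frac{1}{\frac{45826201616743}{158463596}} = \frac{158463596}{45826201616743}$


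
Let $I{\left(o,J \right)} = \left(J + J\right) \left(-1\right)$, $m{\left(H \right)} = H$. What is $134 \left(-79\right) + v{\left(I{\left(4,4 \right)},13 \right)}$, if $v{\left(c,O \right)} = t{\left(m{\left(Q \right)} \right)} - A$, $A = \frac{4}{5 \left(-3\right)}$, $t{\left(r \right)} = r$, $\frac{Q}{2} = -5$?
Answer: $- \frac{158936}{15} \approx -10596.0$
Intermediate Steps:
$Q = -10$ ($Q = 2 \left(-5\right) = -10$)
$A = - \frac{4}{15}$ ($A = \frac{4}{-15} = 4 \left(- \frac{1}{15}\right) = - \frac{4}{15} \approx -0.26667$)
$I{\left(o,J \right)} = - 2 J$ ($I{\left(o,J \right)} = 2 J \left(-1\right) = - 2 J$)
$v{\left(c,O \right)} = - \frac{146}{15}$ ($v{\left(c,O \right)} = -10 - - \frac{4}{15} = -10 + \frac{4}{15} = - \frac{146}{15}$)
$134 \left(-79\right) + v{\left(I{\left(4,4 \right)},13 \right)} = 134 \left(-79\right) - \frac{146}{15} = -10586 - \frac{146}{15} = - \frac{158936}{15}$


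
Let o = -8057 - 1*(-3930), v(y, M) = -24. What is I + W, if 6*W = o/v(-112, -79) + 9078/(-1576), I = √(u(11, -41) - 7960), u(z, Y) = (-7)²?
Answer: 785785/28368 + 3*I*√879 ≈ 27.7 + 88.944*I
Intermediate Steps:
u(z, Y) = 49
I = 3*I*√879 (I = √(49 - 7960) = √(-7911) = 3*I*√879 ≈ 88.944*I)
o = -4127 (o = -8057 + 3930 = -4127)
W = 785785/28368 (W = (-4127/(-24) + 9078/(-1576))/6 = (-4127*(-1/24) + 9078*(-1/1576))/6 = (4127/24 - 4539/788)/6 = (⅙)*(785785/4728) = 785785/28368 ≈ 27.700)
I + W = 3*I*√879 + 785785/28368 = 785785/28368 + 3*I*√879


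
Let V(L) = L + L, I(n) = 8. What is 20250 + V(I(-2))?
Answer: 20266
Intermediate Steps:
V(L) = 2*L
20250 + V(I(-2)) = 20250 + 2*8 = 20250 + 16 = 20266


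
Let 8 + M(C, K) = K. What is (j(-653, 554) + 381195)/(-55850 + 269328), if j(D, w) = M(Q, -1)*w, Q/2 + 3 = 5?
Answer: 376209/213478 ≈ 1.7623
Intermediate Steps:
Q = 4 (Q = -6 + 2*5 = -6 + 10 = 4)
M(C, K) = -8 + K
j(D, w) = -9*w (j(D, w) = (-8 - 1)*w = -9*w)
(j(-653, 554) + 381195)/(-55850 + 269328) = (-9*554 + 381195)/(-55850 + 269328) = (-4986 + 381195)/213478 = 376209*(1/213478) = 376209/213478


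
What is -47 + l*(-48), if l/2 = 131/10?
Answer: -6523/5 ≈ -1304.6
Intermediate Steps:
l = 131/5 (l = 2*(131/10) = 131/5 ≈ 26.200)
-47 + l*(-48) = -47 + (131/5)*(-48) = -47 - 6288/5 = -6523/5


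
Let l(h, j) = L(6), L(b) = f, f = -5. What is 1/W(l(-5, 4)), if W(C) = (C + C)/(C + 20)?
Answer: -3/2 ≈ -1.5000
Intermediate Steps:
L(b) = -5
l(h, j) = -5
W(C) = 2*C/(20 + C) (W(C) = (2*C)/(20 + C) = 2*C/(20 + C))
1/W(l(-5, 4)) = 1/(2*(-5)/(20 - 5)) = 1/(2*(-5)/15) = 1/(2*(-5)*(1/15)) = 1/(-⅔) = -3/2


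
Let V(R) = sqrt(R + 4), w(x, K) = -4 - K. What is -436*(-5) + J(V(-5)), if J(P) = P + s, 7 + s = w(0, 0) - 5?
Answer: 2164 + I ≈ 2164.0 + 1.0*I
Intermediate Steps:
V(R) = sqrt(4 + R)
s = -16 (s = -7 + ((-4 - 1*0) - 5) = -7 + ((-4 + 0) - 5) = -7 + (-4 - 5) = -7 - 9 = -16)
J(P) = -16 + P (J(P) = P - 16 = -16 + P)
-436*(-5) + J(V(-5)) = -436*(-5) + (-16 + sqrt(4 - 5)) = -109*(-20) + (-16 + sqrt(-1)) = 2180 + (-16 + I) = 2164 + I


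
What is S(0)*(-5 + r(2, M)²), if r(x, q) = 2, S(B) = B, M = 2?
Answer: 0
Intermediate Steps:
S(0)*(-5 + r(2, M)²) = 0*(-5 + 2²) = 0*(-5 + 4) = 0*(-1) = 0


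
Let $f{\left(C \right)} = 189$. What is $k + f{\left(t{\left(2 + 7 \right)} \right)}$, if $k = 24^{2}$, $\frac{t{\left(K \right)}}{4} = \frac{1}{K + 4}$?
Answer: $765$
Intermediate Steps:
$t{\left(K \right)} = \frac{4}{4 + K}$ ($t{\left(K \right)} = \frac{4}{K + 4} = \frac{4}{4 + K}$)
$k = 576$
$k + f{\left(t{\left(2 + 7 \right)} \right)} = 576 + 189 = 765$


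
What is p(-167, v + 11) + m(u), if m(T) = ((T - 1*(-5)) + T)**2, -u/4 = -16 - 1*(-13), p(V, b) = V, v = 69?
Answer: 674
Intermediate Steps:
u = 12 (u = -4*(-16 - 1*(-13)) = -4*(-16 + 13) = -4*(-3) = 12)
m(T) = (5 + 2*T)**2 (m(T) = ((T + 5) + T)**2 = ((5 + T) + T)**2 = (5 + 2*T)**2)
p(-167, v + 11) + m(u) = -167 + (5 + 2*12)**2 = -167 + (5 + 24)**2 = -167 + 29**2 = -167 + 841 = 674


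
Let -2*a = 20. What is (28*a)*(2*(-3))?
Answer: 1680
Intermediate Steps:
a = -10 (a = -½*20 = -10)
(28*a)*(2*(-3)) = (28*(-10))*(2*(-3)) = -280*(-6) = 1680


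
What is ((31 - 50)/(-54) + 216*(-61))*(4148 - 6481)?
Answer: 1659894505/54 ≈ 3.0739e+7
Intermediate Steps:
((31 - 50)/(-54) + 216*(-61))*(4148 - 6481) = (-19*(-1/54) - 13176)*(-2333) = (19/54 - 13176)*(-2333) = -711485/54*(-2333) = 1659894505/54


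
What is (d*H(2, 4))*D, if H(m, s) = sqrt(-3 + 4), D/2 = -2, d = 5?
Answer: -20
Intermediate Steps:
D = -4 (D = 2*(-2) = -4)
H(m, s) = 1 (H(m, s) = sqrt(1) = 1)
(d*H(2, 4))*D = (5*1)*(-4) = 5*(-4) = -20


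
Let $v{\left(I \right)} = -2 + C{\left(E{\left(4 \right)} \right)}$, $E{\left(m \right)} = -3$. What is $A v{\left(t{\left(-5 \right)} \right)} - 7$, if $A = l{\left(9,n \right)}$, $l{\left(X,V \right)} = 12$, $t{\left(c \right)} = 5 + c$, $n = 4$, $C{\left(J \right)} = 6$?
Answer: $41$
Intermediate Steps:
$A = 12$
$v{\left(I \right)} = 4$ ($v{\left(I \right)} = -2 + 6 = 4$)
$A v{\left(t{\left(-5 \right)} \right)} - 7 = 12 \cdot 4 - 7 = 48 - 7 = 41$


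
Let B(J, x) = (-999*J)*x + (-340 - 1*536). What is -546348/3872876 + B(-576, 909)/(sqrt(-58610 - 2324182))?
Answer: -136587/968219 - 43588295*I*sqrt(595698)/99283 ≈ -0.14107 - 3.3885e+5*I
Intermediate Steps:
B(J, x) = -876 - 999*J*x (B(J, x) = -999*J*x + (-340 - 536) = -999*J*x - 876 = -876 - 999*J*x)
-546348/3872876 + B(-576, 909)/(sqrt(-58610 - 2324182)) = -546348/3872876 + (-876 - 999*(-576)*909)/(sqrt(-58610 - 2324182)) = -546348*1/3872876 + (-876 + 523060416)/(sqrt(-2382792)) = -136587/968219 + 523059540/((2*I*sqrt(595698))) = -136587/968219 + 523059540*(-I*sqrt(595698)/1191396) = -136587/968219 - 43588295*I*sqrt(595698)/99283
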